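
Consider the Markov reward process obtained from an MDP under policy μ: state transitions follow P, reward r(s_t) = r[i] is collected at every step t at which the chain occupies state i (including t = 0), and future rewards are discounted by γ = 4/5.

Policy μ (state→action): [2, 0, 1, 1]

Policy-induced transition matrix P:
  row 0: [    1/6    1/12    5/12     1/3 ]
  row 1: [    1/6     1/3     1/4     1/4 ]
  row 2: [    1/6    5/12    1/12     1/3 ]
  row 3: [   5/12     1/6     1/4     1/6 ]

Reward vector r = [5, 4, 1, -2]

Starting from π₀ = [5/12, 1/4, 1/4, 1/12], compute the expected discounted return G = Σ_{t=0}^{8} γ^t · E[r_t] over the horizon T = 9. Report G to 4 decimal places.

t=0: π = [0.4167, 0.2500, 0.2500, 0.0833], E[r] = 3.1667, γ^t·E[r] = 3.166667, running G = 3.166667
t=1: π = [0.1875, 0.2361, 0.2778, 0.2986], E[r] = 1.5625, γ^t·E[r] = 1.250000, running G = 4.416667
t=2: π = [0.2413, 0.2598, 0.2350, 0.2639], E[r] = 1.9531, γ^t·E[r] = 1.250000, running G = 5.666667
t=3: π = [0.2326, 0.2486, 0.2511, 0.2677], E[r] = 1.8733, γ^t·E[r] = 0.959111, running G = 6.625778
t=4: π = [0.2336, 0.2515, 0.2469, 0.2680], E[r] = 1.8848, γ^t·E[r] = 0.772015, running G = 7.397793
t=5: π = [0.2337, 0.2508, 0.2478, 0.2677], E[r] = 1.8841, γ^t·E[r] = 0.617374, running G = 8.015166
t=6: π = [0.2336, 0.2509, 0.2476, 0.2678], E[r] = 1.8838, γ^t·E[r] = 0.493822, running G = 8.508989
t=7: π = [0.2336, 0.2509, 0.2477, 0.2678], E[r] = 1.8839, γ^t·E[r] = 0.395089, running G = 8.904078
t=8: π = [0.2336, 0.2509, 0.2477, 0.2678], E[r] = 1.8839, γ^t·E[r] = 0.316064, running G = 9.220141

G = 9.2201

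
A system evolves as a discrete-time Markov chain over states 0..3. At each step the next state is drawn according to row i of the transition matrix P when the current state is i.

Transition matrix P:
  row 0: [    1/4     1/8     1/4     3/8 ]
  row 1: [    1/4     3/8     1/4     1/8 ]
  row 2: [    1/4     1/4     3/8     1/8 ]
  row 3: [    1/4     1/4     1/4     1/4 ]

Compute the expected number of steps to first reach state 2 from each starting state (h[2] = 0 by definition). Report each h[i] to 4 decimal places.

h = [4.0000, 4.0000, 0.0000, 4.0000]

First-step conditioning: h[2] = 0; for i ≠ 2, h[i] = 1 + Σ_k P[i][k]·h[k].
  h[0] = 1 + 1/4·h[0] + 1/8·h[1] + 3/8·h[3]
  h[1] = 1 + 1/4·h[0] + 3/8·h[1] + 1/8·h[3]
  h[3] = 1 + 1/4·h[0] + 1/4·h[1] + 1/4·h[3]
Solving the 3×3 linear system over states ≠ 2 gives exactly h = [4, 4, 0, 4] (h[2] = 0 is the target).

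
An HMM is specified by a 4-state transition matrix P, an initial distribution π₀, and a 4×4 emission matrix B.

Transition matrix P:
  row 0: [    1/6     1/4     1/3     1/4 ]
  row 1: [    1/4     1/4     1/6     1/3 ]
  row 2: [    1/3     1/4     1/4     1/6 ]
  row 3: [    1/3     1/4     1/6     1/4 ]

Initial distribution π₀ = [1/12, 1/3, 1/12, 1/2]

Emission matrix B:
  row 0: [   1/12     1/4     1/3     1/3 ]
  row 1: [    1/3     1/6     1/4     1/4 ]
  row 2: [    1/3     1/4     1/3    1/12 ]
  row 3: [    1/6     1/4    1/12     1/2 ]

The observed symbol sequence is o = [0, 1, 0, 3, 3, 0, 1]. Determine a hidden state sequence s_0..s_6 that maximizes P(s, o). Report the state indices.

t=0: δ = [6.944e-03, 1.111e-01, 2.778e-02, 8.333e-02]  (obs o_0=0)
t=1: δ = [6.944e-03, 4.630e-03, 4.630e-03, 9.259e-03]  ψ = [1, 1, 1, 1]  (obs o_1=1)
t=2: δ = [2.572e-04, 7.716e-04, 7.716e-04, 3.858e-04]  ψ = [3, 3, 0, 3]  (obs o_2=0)
t=3: δ = [8.573e-05, 4.823e-05, 1.608e-05, 1.286e-04]  ψ = [2, 1, 2, 1]  (obs o_3=3)
t=4: δ = [1.429e-05, 8.038e-06, 2.381e-06, 1.608e-05]  ψ = [3, 3, 0, 3]  (obs o_4=3)
t=5: δ = [4.465e-07, 1.340e-06, 1.588e-06, 6.698e-07]  ψ = [3, 3, 0, 3]  (obs o_5=0)
t=6: δ = [1.323e-07, 6.615e-08, 9.923e-08, 1.116e-07]  ψ = [2, 2, 2, 1]  (obs o_6=1)
backtrack: best end state = 0; path = [1, 3, 1, 3, 0, 2, 0]

path = [1, 3, 1, 3, 0, 2, 0]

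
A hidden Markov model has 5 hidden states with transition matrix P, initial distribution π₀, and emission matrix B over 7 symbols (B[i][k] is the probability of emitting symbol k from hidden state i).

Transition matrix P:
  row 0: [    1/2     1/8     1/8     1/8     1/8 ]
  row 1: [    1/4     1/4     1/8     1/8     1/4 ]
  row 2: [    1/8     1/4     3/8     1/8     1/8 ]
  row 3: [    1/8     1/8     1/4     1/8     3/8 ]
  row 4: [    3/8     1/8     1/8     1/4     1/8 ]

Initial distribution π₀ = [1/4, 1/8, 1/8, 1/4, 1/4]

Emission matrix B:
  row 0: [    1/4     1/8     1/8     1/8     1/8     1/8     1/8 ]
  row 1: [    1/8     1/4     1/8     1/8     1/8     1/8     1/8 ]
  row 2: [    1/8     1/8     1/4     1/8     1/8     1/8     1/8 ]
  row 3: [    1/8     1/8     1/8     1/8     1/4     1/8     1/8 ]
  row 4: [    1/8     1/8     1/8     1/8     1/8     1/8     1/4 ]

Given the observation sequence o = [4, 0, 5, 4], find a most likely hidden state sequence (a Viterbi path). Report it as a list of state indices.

path = [0, 0, 0, 0]

t=0: δ = [3.125e-02, 1.562e-02, 1.562e-02, 6.250e-02, 3.125e-02]  (obs o_0=4)
t=1: δ = [3.906e-03, 9.766e-04, 1.953e-03, 9.766e-04, 2.930e-03]  ψ = [0, 3, 3, 3, 3]  (obs o_1=0)
t=2: δ = [2.441e-04, 6.104e-05, 9.155e-05, 9.155e-05, 6.104e-05]  ψ = [0, 0, 2, 4, 0]  (obs o_2=5)
t=3: δ = [1.526e-05, 3.815e-06, 4.292e-06, 7.629e-06, 4.292e-06]  ψ = [0, 0, 2, 0, 3]  (obs o_3=4)
backtrack: best end state = 0; path = [0, 0, 0, 0]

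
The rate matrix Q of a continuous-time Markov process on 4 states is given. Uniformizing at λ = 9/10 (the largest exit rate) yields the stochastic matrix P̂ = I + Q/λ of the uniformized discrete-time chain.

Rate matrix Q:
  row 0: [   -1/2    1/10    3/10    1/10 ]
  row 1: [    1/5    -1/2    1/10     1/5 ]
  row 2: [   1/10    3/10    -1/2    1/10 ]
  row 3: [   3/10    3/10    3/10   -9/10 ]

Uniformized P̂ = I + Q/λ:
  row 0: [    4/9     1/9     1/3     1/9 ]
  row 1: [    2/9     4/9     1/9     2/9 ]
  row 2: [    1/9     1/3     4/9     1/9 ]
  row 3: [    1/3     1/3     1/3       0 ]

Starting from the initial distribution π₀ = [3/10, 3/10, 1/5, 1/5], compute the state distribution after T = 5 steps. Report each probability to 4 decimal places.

π = [0.2618, 0.3095, 0.2978, 0.1309]

t=0: π = [0.3000, 0.3000, 0.2000, 0.2000]
t=1: π = [0.2889, 0.3000, 0.2889, 0.1222]
t=2: π = [0.2679, 0.3025, 0.2988, 0.1309]
t=3: π = [0.2631, 0.3074, 0.2993, 0.1302]
t=4: π = [0.2619, 0.3090, 0.2983, 0.1308]
t=5: π = [0.2618, 0.3095, 0.2978, 0.1309]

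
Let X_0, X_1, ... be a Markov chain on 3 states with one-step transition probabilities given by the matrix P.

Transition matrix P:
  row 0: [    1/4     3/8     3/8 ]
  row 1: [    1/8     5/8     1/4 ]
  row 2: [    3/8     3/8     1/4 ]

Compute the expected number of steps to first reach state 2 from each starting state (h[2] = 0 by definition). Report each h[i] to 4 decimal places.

First-step conditioning: h[2] = 0; for i ≠ 2, h[i] = 1 + Σ_k P[i][k]·h[k].
  h[0] = 1 + 1/4·h[0] + 3/8·h[1]
  h[1] = 1 + 1/8·h[0] + 5/8·h[1]
Solving the 2×2 linear system over states ≠ 2 gives exactly h = [16/5, 56/15, 0] (h[2] = 0 is the target).

h = [3.2000, 3.7333, 0.0000]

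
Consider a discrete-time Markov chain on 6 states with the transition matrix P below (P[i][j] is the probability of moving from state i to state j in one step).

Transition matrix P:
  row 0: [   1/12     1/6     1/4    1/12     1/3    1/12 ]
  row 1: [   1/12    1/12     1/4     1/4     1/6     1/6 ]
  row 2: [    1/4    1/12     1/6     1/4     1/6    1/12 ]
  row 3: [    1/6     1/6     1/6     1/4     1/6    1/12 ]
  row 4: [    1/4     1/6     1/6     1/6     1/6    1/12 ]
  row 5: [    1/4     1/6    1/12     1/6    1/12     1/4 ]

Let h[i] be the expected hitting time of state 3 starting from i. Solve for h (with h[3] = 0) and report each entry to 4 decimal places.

First-step conditioning: h[3] = 0; for i ≠ 3, h[i] = 1 + Σ_k P[i][k]·h[k].
  h[0] = 1 + 1/12·h[0] + 1/6·h[1] + 1/4·h[2] + 1/3·h[4] + 1/12·h[5]
  h[1] = 1 + 1/12·h[0] + 1/12·h[1] + 1/4·h[2] + 1/6·h[4] + 1/6·h[5]
  h[2] = 1 + 1/4·h[0] + 1/12·h[1] + 1/6·h[2] + 1/6·h[4] + 1/12·h[5]
  h[4] = 1 + 1/4·h[0] + 1/6·h[1] + 1/6·h[2] + 1/6·h[4] + 1/12·h[5]
  h[5] = 1 + 1/4·h[0] + 1/6·h[1] + 1/12·h[2] + 1/12·h[4] + 1/4·h[5]
Solving the 5×5 linear system over states ≠ 3 gives exactly h = [280740/46751, 239040/46751, 243432/46751, 0, 263352/46751, 265344/46751] (h[3] = 0 is the target).

h = [6.0050, 5.1130, 5.2070, 0.0000, 5.6331, 5.6757]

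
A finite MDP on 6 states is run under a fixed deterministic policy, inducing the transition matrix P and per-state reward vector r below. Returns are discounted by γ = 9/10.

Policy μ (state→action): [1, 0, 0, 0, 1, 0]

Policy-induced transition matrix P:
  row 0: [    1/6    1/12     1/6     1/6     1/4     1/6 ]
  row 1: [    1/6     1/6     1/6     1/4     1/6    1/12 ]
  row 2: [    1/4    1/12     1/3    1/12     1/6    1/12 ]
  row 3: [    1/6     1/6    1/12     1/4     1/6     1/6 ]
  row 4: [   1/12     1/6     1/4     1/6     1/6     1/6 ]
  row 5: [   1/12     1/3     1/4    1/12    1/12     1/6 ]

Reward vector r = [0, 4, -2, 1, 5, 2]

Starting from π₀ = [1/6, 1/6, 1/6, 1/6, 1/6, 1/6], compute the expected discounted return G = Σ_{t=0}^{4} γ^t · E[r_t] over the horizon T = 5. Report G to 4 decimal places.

t=0: π = [0.1667, 0.1667, 0.1667, 0.1667, 0.1667, 0.1667], E[r] = 1.6667, γ^t·E[r] = 1.666667, running G = 1.666667
t=1: π = [0.1528, 0.1667, 0.2083, 0.1667, 0.1667, 0.1389], E[r] = 1.5278, γ^t·E[r] = 1.375000, running G = 3.041667
t=2: π = [0.1586, 0.1597, 0.2130, 0.1655, 0.1678, 0.1354], E[r] = 1.4884, γ^t·E[r] = 1.205625, running G = 4.247292
t=3: π = [0.1591, 0.1583, 0.2136, 0.1647, 0.1686, 0.1356], E[r] = 1.4848, γ^t·E[r] = 1.082391, running G = 5.329682
t=4: π = [0.1591, 0.1582, 0.2139, 0.1645, 0.1686, 0.1357], E[r] = 1.4840, γ^t·E[r] = 0.973645, running G = 6.303328

G = 6.3033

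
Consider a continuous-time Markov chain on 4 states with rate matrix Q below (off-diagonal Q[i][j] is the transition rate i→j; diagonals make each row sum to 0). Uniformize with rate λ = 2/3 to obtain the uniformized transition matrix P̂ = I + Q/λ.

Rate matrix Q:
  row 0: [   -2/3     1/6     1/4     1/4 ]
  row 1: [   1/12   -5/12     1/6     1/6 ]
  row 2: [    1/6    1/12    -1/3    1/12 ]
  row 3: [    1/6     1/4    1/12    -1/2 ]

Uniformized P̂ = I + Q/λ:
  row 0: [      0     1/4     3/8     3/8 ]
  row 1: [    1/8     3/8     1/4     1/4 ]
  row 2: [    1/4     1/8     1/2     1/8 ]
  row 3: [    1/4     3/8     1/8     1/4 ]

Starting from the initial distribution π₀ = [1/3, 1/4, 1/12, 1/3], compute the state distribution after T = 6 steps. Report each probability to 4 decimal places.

t=0: π = [0.3333, 0.2500, 0.0833, 0.3333]
t=1: π = [0.1354, 0.3125, 0.2708, 0.2813]
t=2: π = [0.1771, 0.2904, 0.2995, 0.2331]
t=3: π = [0.1694, 0.2780, 0.3179, 0.2347]
t=4: π = [0.1729, 0.2744, 0.3213, 0.2314]
t=5: π = [0.1725, 0.2731, 0.3230, 0.2314]
t=6: π = [0.1727, 0.2727, 0.3234, 0.2312]

π = [0.1727, 0.2727, 0.3234, 0.2312]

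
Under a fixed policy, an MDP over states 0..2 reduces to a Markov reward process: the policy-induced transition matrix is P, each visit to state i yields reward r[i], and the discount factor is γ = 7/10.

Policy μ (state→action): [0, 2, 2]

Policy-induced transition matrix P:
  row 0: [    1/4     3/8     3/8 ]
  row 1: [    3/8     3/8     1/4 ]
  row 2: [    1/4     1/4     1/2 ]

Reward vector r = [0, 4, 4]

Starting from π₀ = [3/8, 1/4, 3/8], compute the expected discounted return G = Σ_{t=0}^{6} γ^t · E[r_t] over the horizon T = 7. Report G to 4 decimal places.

G = 8.3666

t=0: π = [0.3750, 0.2500, 0.3750], E[r] = 2.5000, γ^t·E[r] = 2.500000, running G = 2.500000
t=1: π = [0.2813, 0.3281, 0.3906], E[r] = 2.8750, γ^t·E[r] = 2.012500, running G = 4.512500
t=2: π = [0.2910, 0.3262, 0.3828], E[r] = 2.8359, γ^t·E[r] = 1.389609, running G = 5.902109
t=3: π = [0.2908, 0.3271, 0.3821], E[r] = 2.8369, γ^t·E[r] = 0.973062, running G = 6.875171
t=4: π = [0.2909, 0.3272, 0.3819], E[r] = 2.8364, γ^t·E[r] = 0.681026, running G = 7.556197
t=5: π = [0.2909, 0.3273, 0.3818], E[r] = 2.8364, γ^t·E[r] = 0.476710, running G = 8.032907
t=6: π = [0.2909, 0.3273, 0.3818], E[r] = 2.8364, γ^t·E[r] = 0.333696, running G = 8.366603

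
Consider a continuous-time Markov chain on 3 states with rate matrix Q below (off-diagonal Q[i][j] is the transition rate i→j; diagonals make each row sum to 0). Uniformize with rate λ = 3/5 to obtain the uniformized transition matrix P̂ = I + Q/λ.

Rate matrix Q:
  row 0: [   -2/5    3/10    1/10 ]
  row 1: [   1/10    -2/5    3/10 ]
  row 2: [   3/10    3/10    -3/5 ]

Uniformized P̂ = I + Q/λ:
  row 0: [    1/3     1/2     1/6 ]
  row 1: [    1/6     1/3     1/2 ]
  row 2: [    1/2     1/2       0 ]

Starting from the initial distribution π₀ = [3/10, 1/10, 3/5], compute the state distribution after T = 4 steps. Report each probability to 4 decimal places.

π = [0.3041, 0.4283, 0.2676]

t=0: π = [0.3000, 0.1000, 0.6000]
t=1: π = [0.4167, 0.4833, 0.1000]
t=2: π = [0.2694, 0.4194, 0.3111]
t=3: π = [0.3153, 0.4301, 0.2546]
t=4: π = [0.3041, 0.4283, 0.2676]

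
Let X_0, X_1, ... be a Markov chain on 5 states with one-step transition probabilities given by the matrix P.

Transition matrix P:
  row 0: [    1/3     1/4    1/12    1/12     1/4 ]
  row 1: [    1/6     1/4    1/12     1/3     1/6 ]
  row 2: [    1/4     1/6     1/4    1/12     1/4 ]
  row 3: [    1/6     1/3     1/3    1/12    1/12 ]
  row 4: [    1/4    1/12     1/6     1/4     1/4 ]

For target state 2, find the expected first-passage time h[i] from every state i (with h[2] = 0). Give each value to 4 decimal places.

First-step conditioning: h[2] = 0; for i ≠ 2, h[i] = 1 + Σ_k P[i][k]·h[k].
  h[0] = 1 + 1/3·h[0] + 1/4·h[1] + 1/12·h[3] + 1/4·h[4]
  h[1] = 1 + 1/6·h[0] + 1/4·h[1] + 1/3·h[3] + 1/6·h[4]
  h[3] = 1 + 1/6·h[0] + 1/3·h[1] + 1/12·h[3] + 1/12·h[4]
  h[4] = 1 + 1/4·h[0] + 1/12·h[1] + 1/4·h[3] + 1/4·h[4]
Solving the 4×4 linear system over states ≠ 2 gives exactly h = [2559/368, 2433/368, 0, 3915/736, 4533/736] (h[2] = 0 is the target).

h = [6.9538, 6.6114, 0.0000, 5.3193, 6.1590]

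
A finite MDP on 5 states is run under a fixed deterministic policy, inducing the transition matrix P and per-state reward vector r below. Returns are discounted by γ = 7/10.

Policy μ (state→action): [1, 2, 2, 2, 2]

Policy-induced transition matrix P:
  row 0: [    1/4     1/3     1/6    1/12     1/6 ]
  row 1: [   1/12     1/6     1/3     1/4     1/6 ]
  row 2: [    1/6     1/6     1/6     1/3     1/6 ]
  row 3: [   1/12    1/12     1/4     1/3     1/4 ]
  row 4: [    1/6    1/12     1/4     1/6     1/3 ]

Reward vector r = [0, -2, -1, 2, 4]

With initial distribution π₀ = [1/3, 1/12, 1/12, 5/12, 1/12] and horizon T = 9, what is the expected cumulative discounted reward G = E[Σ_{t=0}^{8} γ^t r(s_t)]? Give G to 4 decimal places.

t=0: π = [0.3333, 0.0833, 0.0833, 0.4167, 0.0833], E[r] = 0.9167, γ^t·E[r] = 0.916667, running G = 0.916667
t=1: π = [0.1528, 0.1806, 0.2222, 0.2292, 0.2153], E[r] = 0.7361, γ^t·E[r] = 0.515278, running G = 1.431944
t=2: π = [0.1453, 0.1551, 0.2338, 0.2442, 0.2216], E[r] = 0.8310, γ^t·E[r] = 0.407199, running G = 1.839144
t=3: π = [0.1455, 0.1521, 0.2313, 0.2472, 0.2240], E[r] = 0.8547, γ^t·E[r] = 0.293161, running G = 2.132305
t=4: π = [0.1455, 0.1517, 0.2313, 0.2470, 0.2246], E[r] = 0.8577, γ^t·E[r] = 0.205934, running G = 2.338238
t=5: π = [0.1456, 0.1516, 0.2312, 0.2469, 0.2247], E[r] = 0.8580, γ^t·E[r] = 0.144203, running G = 2.482441
t=6: π = [0.1456, 0.1516, 0.2312, 0.2469, 0.2247], E[r] = 0.8580, γ^t·E[r] = 0.100938, running G = 2.583379
t=7: π = [0.1456, 0.1516, 0.2312, 0.2469, 0.2247], E[r] = 0.8579, γ^t·E[r] = 0.070655, running G = 2.654034
t=8: π = [0.1456, 0.1516, 0.2312, 0.2469, 0.2247], E[r] = 0.8579, γ^t·E[r] = 0.049458, running G = 2.703493

G = 2.7035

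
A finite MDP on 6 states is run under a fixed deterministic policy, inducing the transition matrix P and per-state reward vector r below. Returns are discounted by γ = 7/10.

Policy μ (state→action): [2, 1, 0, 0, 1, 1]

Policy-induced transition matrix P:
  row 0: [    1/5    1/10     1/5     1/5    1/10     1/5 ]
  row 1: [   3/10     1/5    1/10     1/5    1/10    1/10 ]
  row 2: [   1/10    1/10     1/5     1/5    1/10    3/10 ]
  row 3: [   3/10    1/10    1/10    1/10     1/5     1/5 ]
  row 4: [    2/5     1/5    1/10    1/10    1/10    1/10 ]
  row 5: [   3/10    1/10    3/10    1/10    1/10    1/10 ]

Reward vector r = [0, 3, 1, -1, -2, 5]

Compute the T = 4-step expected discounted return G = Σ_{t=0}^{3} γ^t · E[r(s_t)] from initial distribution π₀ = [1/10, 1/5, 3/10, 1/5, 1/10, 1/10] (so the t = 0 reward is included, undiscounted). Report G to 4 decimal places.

G = 2.6325

t=0: π = [0.1000, 0.2000, 0.3000, 0.2000, 0.1000, 0.1000], E[r] = 1.0000, γ^t·E[r] = 1.000000, running G = 1.000000
t=1: π = [0.2400, 0.1300, 0.1600, 0.1600, 0.1200, 0.1900], E[r] = 1.1000, γ^t·E[r] = 0.770000, running G = 1.770000
t=2: π = [0.2560, 0.1250, 0.1780, 0.1530, 0.1160, 0.1720], E[r] = 1.0280, γ^t·E[r] = 0.503720, running G = 2.273720
t=3: π = [0.2504, 0.1241, 0.1778, 0.1559, 0.1153, 0.1765], E[r] = 1.0461, γ^t·E[r] = 0.358812, running G = 2.632532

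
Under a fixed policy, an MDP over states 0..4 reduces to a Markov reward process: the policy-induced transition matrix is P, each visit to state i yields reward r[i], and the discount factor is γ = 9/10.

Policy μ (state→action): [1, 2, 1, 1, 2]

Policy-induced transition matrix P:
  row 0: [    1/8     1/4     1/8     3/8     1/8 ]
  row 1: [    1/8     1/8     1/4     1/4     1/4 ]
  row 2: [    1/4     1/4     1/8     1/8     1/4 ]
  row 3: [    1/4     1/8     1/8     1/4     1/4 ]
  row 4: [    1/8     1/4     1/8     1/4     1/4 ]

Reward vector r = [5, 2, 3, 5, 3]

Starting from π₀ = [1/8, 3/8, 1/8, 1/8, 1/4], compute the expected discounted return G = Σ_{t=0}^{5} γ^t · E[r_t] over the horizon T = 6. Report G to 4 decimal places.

G = 16.5849

t=0: π = [0.1250, 0.3750, 0.1250, 0.1250, 0.2500], E[r] = 3.1250, γ^t·E[r] = 3.125000, running G = 3.125000
t=1: π = [0.1563, 0.1875, 0.1719, 0.2500, 0.2344], E[r] = 3.6250, γ^t·E[r] = 3.262500, running G = 6.387500
t=2: π = [0.1777, 0.1953, 0.1484, 0.2480, 0.2305], E[r] = 3.6563, γ^t·E[r] = 2.961563, running G = 9.349063
t=3: π = [0.1746, 0.1946, 0.1494, 0.2537, 0.2278], E[r] = 3.6619, γ^t·E[r] = 2.669500, running G = 12.018562
t=4: π = [0.1754, 0.1940, 0.1493, 0.2531, 0.2282], E[r] = 3.6631, γ^t·E[r] = 2.403351, running G = 14.421913
t=5: π = [0.1753, 0.1941, 0.1492, 0.2533, 0.2281], E[r] = 3.6630, γ^t·E[r] = 2.162977, running G = 16.584890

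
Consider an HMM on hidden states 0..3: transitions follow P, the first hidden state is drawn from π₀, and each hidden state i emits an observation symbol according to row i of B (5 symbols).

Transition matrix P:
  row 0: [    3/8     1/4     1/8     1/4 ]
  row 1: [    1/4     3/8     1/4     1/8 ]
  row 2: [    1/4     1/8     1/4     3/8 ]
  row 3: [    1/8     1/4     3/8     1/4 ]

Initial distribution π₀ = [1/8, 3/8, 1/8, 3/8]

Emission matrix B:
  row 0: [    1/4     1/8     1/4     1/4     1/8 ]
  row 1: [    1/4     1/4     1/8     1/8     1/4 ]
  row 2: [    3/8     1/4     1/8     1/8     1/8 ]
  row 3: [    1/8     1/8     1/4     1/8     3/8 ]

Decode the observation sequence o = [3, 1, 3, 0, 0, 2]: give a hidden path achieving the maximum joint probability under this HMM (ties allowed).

t=0: δ = [3.125e-02, 4.688e-02, 1.562e-02, 4.688e-02]  (obs o_0=3)
t=1: δ = [1.465e-03, 4.395e-03, 4.395e-03, 1.465e-03]  ψ = [0, 1, 3, 3]  (obs o_1=1)
t=2: δ = [2.747e-04, 2.060e-04, 1.373e-04, 2.060e-04]  ψ = [1, 1, 1, 2]  (obs o_2=3)
t=3: δ = [2.575e-05, 1.931e-05, 2.897e-05, 8.583e-06]  ψ = [0, 1, 3, 0]  (obs o_3=0)
t=4: δ = [2.414e-06, 1.810e-06, 2.716e-06, 1.358e-06]  ψ = [0, 1, 2, 2]  (obs o_4=0)
t=5: δ = [2.263e-07, 8.487e-08, 8.487e-08, 2.546e-07]  ψ = [0, 1, 2, 2]  (obs o_5=2)
backtrack: best end state = 3; path = [3, 2, 3, 2, 2, 3]

path = [3, 2, 3, 2, 2, 3]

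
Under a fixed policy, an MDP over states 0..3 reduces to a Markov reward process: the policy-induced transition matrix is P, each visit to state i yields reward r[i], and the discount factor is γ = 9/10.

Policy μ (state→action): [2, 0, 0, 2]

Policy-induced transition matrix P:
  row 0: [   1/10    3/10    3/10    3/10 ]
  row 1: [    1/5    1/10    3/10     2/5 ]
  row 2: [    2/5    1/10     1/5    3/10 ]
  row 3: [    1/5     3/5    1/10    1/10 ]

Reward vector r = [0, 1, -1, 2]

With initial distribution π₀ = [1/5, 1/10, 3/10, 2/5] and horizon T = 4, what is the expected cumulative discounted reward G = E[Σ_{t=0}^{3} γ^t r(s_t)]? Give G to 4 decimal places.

G = 2.0795

t=0: π = [0.2000, 0.1000, 0.3000, 0.4000], E[r] = 0.6000, γ^t·E[r] = 0.600000, running G = 0.600000
t=1: π = [0.2400, 0.3400, 0.1900, 0.2300], E[r] = 0.6100, γ^t·E[r] = 0.549000, running G = 1.149000
t=2: π = [0.2140, 0.2630, 0.2350, 0.2880], E[r] = 0.6040, γ^t·E[r] = 0.489240, running G = 1.638240
t=3: π = [0.2256, 0.2868, 0.2189, 0.2687], E[r] = 0.6053, γ^t·E[r] = 0.441264, running G = 2.079504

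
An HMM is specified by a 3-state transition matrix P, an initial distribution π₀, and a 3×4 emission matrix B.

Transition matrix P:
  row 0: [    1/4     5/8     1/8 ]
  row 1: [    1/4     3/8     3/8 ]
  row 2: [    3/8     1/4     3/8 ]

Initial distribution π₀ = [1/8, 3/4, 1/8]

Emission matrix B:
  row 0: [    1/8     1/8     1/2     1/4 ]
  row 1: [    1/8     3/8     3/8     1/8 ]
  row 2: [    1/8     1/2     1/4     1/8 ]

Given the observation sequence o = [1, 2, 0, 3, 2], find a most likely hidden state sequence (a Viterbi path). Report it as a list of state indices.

t=0: δ = [1.562e-02, 2.812e-01, 6.250e-02]  (obs o_0=1)
t=1: δ = [3.516e-02, 3.955e-02, 2.637e-02]  ψ = [1, 1, 1]  (obs o_1=2)
t=2: δ = [1.236e-03, 2.747e-03, 1.854e-03]  ψ = [1, 0, 1]  (obs o_2=0)
t=3: δ = [1.738e-04, 1.287e-04, 1.287e-04]  ψ = [2, 1, 1]  (obs o_3=3)
t=4: δ = [2.414e-05, 4.074e-05, 1.207e-05]  ψ = [2, 0, 1]  (obs o_4=2)
backtrack: best end state = 1; path = [1, 1, 2, 0, 1]

path = [1, 1, 2, 0, 1]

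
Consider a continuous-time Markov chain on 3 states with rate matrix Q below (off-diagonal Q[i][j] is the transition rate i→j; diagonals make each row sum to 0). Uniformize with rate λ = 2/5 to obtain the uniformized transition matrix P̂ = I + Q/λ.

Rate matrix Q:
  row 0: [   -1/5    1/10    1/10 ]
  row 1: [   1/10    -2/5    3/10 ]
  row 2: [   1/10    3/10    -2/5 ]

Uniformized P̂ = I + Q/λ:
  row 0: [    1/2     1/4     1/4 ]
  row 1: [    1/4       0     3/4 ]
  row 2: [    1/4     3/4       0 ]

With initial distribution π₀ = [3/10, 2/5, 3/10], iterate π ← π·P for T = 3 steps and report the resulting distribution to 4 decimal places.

π = [0.3328, 0.3125, 0.3547]

t=0: π = [0.3000, 0.4000, 0.3000]
t=1: π = [0.3250, 0.3000, 0.3750]
t=2: π = [0.3313, 0.3625, 0.3063]
t=3: π = [0.3328, 0.3125, 0.3547]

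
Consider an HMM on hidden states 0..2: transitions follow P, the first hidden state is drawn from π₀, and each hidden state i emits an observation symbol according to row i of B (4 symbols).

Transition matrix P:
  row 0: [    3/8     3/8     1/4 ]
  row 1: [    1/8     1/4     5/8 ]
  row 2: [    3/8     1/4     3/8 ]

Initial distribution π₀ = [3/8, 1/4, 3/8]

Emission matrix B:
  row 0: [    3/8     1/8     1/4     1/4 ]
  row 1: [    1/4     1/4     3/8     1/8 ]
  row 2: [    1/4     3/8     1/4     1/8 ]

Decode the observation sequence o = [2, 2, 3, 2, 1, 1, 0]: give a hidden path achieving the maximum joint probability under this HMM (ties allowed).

t=0: δ = [9.375e-02, 9.375e-02, 9.375e-02]  (obs o_0=2)
t=1: δ = [8.789e-03, 1.318e-02, 1.465e-02]  ψ = [0, 0, 1]  (obs o_1=2)
t=2: δ = [1.373e-03, 4.578e-04, 1.030e-03]  ψ = [2, 2, 1]  (obs o_2=3)
t=3: δ = [1.287e-04, 1.931e-04, 9.656e-05]  ψ = [0, 0, 2]  (obs o_3=2)
t=4: δ = [6.035e-06, 1.207e-05, 4.526e-05]  ψ = [0, 0, 1]  (obs o_4=1)
t=5: δ = [2.122e-06, 2.829e-06, 6.365e-06]  ψ = [2, 2, 2]  (obs o_5=1)
t=6: δ = [8.951e-07, 3.978e-07, 5.967e-07]  ψ = [2, 2, 2]  (obs o_6=0)
backtrack: best end state = 0; path = [1, 2, 0, 1, 2, 2, 0]

path = [1, 2, 0, 1, 2, 2, 0]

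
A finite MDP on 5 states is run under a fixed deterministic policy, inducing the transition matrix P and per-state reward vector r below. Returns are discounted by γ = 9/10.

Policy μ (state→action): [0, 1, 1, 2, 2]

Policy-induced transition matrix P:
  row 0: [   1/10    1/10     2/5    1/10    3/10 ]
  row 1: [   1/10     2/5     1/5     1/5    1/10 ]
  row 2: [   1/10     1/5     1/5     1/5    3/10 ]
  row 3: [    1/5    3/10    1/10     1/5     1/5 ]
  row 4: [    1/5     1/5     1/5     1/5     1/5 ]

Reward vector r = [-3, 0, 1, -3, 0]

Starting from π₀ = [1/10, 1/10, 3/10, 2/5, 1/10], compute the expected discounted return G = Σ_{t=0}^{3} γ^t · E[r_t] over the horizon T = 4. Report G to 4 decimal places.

t=0: π = [0.1000, 0.1000, 0.3000, 0.4000, 0.1000], E[r] = -1.2000, γ^t·E[r] = -1.200000, running G = -1.200000
t=1: π = [0.1500, 0.2500, 0.1800, 0.1900, 0.2300], E[r] = -0.8400, γ^t·E[r] = -0.756000, running G = -1.956000
t=2: π = [0.1420, 0.2540, 0.2110, 0.1850, 0.2080], E[r] = -0.7700, γ^t·E[r] = -0.623700, running G = -2.579700
t=3: π = [0.1393, 0.2551, 0.2099, 0.1858, 0.2099], E[r] = -0.7654, γ^t·E[r] = -0.557977, running G = -3.137677

G = -3.1377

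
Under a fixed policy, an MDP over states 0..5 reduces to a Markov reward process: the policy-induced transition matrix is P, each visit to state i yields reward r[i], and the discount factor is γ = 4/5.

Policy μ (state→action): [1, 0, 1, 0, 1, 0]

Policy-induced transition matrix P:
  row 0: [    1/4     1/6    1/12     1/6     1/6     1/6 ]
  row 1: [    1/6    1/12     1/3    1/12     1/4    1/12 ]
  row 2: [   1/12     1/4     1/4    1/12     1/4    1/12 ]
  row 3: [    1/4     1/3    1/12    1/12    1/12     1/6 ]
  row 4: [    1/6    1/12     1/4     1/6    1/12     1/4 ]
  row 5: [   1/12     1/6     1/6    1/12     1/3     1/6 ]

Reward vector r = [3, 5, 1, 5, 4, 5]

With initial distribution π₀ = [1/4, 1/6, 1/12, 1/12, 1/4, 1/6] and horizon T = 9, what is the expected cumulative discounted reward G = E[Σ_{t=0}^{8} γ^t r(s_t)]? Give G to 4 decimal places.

G = 16.1345

t=0: π = [0.2500, 0.1667, 0.0833, 0.0833, 0.2500, 0.1667], E[r] = 3.9167, γ^t·E[r] = 3.916667, running G = 3.916667
t=1: π = [0.1736, 0.1528, 0.1944, 0.1250, 0.1875, 0.1667], E[r] = 3.6875, γ^t·E[r] = 2.950000, running G = 6.866667
t=2: π = [0.1615, 0.1753, 0.1991, 0.1134, 0.1973, 0.1534], E[r] = 3.6834, γ^t·E[r] = 2.357407, running G = 9.224074
t=3: π = [0.1602, 0.1711, 0.2060, 0.1132, 0.1975, 0.1519], E[r] = 3.6580, γ^t·E[r] = 1.872889, running G = 11.096963
t=4: π = [0.1596, 0.1720, 0.2060, 0.1131, 0.1975, 0.1517], E[r] = 3.6591, γ^t·E[r] = 1.498779, running G = 12.595742
t=5: π = [0.1596, 0.1719, 0.2062, 0.1131, 0.1976, 0.1516], E[r] = 3.6583, γ^t·E[r] = 1.198767, running G = 13.794509
t=6: π = [0.1596, 0.1719, 0.2062, 0.1131, 0.1976, 0.1516], E[r] = 3.6583, γ^t·E[r] = 0.959010, running G = 14.753519
t=7: π = [0.1596, 0.1719, 0.2062, 0.1131, 0.1976, 0.1516], E[r] = 3.6583, γ^t·E[r] = 0.767205, running G = 15.520723
t=8: π = [0.1596, 0.1719, 0.2062, 0.1131, 0.1976, 0.1516], E[r] = 3.6583, γ^t·E[r] = 0.613763, running G = 16.134486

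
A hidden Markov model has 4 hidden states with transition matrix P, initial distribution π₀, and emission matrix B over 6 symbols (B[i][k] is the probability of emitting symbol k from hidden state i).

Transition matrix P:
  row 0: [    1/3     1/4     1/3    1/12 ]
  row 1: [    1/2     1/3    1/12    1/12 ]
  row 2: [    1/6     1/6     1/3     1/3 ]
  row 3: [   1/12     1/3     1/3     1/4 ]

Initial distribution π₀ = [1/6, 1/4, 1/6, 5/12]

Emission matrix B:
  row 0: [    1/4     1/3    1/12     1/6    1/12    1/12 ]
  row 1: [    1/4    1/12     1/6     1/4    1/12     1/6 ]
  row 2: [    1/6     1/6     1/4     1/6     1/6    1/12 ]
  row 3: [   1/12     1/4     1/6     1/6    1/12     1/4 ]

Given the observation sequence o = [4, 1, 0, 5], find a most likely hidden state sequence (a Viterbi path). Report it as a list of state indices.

path = [1, 0, 2, 3]

t=0: δ = [1.389e-02, 2.083e-02, 2.778e-02, 3.472e-02]  (obs o_0=4)
t=1: δ = [3.472e-03, 9.645e-04, 1.929e-03, 2.315e-03]  ψ = [1, 3, 3, 2]  (obs o_1=1)
t=2: δ = [2.894e-04, 2.170e-04, 1.929e-04, 5.358e-05]  ψ = [0, 0, 0, 2]  (obs o_2=0)
t=3: δ = [9.042e-06, 1.206e-05, 8.038e-06, 1.608e-05]  ψ = [1, 0, 0, 2]  (obs o_3=5)
backtrack: best end state = 3; path = [1, 0, 2, 3]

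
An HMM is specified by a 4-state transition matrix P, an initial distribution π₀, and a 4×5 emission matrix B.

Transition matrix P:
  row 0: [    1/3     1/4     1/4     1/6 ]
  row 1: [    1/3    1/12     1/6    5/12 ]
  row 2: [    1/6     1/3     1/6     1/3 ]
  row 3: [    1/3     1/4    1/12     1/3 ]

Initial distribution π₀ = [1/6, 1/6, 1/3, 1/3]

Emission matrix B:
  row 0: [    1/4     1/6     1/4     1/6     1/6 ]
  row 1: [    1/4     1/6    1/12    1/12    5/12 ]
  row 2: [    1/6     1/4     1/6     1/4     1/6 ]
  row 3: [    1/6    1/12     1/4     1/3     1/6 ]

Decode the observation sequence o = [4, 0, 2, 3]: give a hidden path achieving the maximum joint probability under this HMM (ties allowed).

path = [2, 1, 3, 3]

t=0: δ = [2.778e-02, 6.944e-02, 5.556e-02, 5.556e-02]  (obs o_0=4)
t=1: δ = [5.787e-03, 4.630e-03, 1.929e-03, 4.823e-03]  ψ = [1, 2, 1, 1]  (obs o_1=0)
t=2: δ = [4.823e-04, 1.206e-04, 2.411e-04, 4.823e-04]  ψ = [0, 0, 0, 1]  (obs o_2=2)
t=3: δ = [2.679e-05, 1.005e-05, 3.014e-05, 5.358e-05]  ψ = [0, 0, 0, 3]  (obs o_3=3)
backtrack: best end state = 3; path = [2, 1, 3, 3]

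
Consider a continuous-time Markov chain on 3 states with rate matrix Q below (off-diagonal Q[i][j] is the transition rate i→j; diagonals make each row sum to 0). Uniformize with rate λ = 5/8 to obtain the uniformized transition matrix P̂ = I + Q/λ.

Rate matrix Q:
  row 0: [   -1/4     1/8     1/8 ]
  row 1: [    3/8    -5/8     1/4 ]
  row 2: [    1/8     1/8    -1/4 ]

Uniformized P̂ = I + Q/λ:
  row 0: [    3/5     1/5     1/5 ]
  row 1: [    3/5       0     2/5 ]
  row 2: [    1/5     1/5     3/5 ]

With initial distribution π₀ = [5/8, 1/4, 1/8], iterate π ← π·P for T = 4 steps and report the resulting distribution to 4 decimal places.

t=0: π = [0.6250, 0.2500, 0.1250]
t=1: π = [0.5500, 0.1500, 0.3000]
t=2: π = [0.4800, 0.1700, 0.3500]
t=3: π = [0.4600, 0.1660, 0.3740]
t=4: π = [0.4504, 0.1668, 0.3828]

π = [0.4504, 0.1668, 0.3828]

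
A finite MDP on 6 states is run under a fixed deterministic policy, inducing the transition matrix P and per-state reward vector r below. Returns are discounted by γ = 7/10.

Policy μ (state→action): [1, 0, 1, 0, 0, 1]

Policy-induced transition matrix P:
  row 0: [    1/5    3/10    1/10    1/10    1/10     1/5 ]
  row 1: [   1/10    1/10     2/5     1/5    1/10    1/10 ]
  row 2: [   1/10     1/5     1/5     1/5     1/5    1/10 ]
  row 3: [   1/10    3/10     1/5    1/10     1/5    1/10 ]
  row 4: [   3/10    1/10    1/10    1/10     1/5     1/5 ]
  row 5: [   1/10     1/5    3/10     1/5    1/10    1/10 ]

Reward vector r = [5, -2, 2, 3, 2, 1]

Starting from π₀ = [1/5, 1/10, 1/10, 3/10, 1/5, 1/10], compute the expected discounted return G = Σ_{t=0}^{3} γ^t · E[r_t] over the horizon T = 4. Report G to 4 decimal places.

t=0: π = [0.2000, 0.1000, 0.1000, 0.3000, 0.2000, 0.1000], E[r] = 2.4000, γ^t·E[r] = 2.400000, running G = 2.400000
t=1: π = [0.1600, 0.2200, 0.1900, 0.1300, 0.1600, 0.1400], E[r] = 1.5900, γ^t·E[r] = 1.113000, running G = 3.513000
t=2: π = [0.1480, 0.1910, 0.2260, 0.1550, 0.1480, 0.1320], E[r] = 1.7030, γ^t·E[r] = 0.834470, running G = 4.347470
t=3: π = [0.1444, 0.1964, 0.2218, 0.1549, 0.1529, 0.1296], E[r] = 1.6729, γ^t·E[r] = 0.573805, running G = 4.921275

G = 4.9213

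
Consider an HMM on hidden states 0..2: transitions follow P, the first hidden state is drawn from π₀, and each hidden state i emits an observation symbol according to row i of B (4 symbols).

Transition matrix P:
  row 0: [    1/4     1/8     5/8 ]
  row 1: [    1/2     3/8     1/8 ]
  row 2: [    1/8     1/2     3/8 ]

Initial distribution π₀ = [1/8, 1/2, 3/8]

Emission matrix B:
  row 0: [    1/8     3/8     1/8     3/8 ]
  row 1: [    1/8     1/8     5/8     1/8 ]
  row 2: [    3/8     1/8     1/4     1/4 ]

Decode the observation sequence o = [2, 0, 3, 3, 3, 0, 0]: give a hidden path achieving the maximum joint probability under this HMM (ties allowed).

t=0: δ = [1.562e-02, 3.125e-01, 9.375e-02]  (obs o_0=2)
t=1: δ = [1.953e-02, 1.465e-02, 1.465e-02]  ψ = [1, 1, 1]  (obs o_1=0)
t=2: δ = [2.747e-03, 9.155e-04, 3.052e-03]  ψ = [1, 2, 0]  (obs o_2=3)
t=3: δ = [2.575e-04, 1.907e-04, 4.292e-04]  ψ = [0, 2, 0]  (obs o_3=3)
t=4: δ = [3.576e-05, 2.682e-05, 4.023e-05]  ψ = [1, 2, 0]  (obs o_4=3)
t=5: δ = [1.676e-06, 2.515e-06, 8.382e-06]  ψ = [1, 2, 0]  (obs o_5=0)
t=6: δ = [1.572e-07, 5.239e-07, 1.179e-06]  ψ = [1, 2, 2]  (obs o_6=0)
backtrack: best end state = 2; path = [1, 0, 2, 1, 0, 2, 2]

path = [1, 0, 2, 1, 0, 2, 2]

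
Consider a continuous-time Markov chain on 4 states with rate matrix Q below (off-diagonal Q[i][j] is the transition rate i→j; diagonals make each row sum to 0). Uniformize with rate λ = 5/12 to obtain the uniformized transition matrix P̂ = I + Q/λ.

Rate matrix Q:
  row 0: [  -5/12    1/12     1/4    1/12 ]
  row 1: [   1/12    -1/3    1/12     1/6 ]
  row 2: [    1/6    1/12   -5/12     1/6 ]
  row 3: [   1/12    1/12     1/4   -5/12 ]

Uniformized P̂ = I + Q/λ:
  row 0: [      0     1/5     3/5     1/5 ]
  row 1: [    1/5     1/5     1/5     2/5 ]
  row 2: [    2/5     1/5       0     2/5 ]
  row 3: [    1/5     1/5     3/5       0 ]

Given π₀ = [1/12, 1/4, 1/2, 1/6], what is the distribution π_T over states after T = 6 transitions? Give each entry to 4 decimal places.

t=0: π = [0.0833, 0.2500, 0.5000, 0.1667]
t=1: π = [0.2833, 0.2000, 0.2000, 0.3167]
t=2: π = [0.1833, 0.2000, 0.4000, 0.2167]
t=3: π = [0.2433, 0.2000, 0.2800, 0.2767]
t=4: π = [0.2073, 0.2000, 0.3520, 0.2407]
t=5: π = [0.2289, 0.2000, 0.3088, 0.2623]
t=6: π = [0.2160, 0.2000, 0.3347, 0.2493]

π = [0.2160, 0.2000, 0.3347, 0.2493]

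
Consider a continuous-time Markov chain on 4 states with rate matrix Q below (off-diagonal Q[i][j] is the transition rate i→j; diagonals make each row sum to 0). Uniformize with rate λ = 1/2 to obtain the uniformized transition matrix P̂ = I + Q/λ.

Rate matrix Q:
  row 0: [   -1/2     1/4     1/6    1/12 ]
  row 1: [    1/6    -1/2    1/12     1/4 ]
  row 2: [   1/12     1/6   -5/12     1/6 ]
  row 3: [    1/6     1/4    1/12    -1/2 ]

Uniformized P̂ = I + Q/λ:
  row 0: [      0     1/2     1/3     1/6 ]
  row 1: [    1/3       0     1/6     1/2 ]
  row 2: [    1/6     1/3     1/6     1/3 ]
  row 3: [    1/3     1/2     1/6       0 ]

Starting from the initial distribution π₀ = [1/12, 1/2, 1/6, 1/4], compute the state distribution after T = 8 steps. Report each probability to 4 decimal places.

π = [0.2245, 0.3115, 0.2041, 0.2599]

t=0: π = [0.0833, 0.5000, 0.1667, 0.2500]
t=1: π = [0.2778, 0.2222, 0.1806, 0.3194]
t=2: π = [0.2106, 0.3588, 0.2130, 0.2176]
t=3: π = [0.2276, 0.2851, 0.2018, 0.2855]
t=4: π = [0.2238, 0.3238, 0.2046, 0.2477]
t=5: π = [0.2246, 0.3040, 0.2040, 0.2674]
t=6: π = [0.2245, 0.3140, 0.2041, 0.2574]
t=7: π = [0.2245, 0.3090, 0.2041, 0.2624]
t=8: π = [0.2245, 0.3115, 0.2041, 0.2599]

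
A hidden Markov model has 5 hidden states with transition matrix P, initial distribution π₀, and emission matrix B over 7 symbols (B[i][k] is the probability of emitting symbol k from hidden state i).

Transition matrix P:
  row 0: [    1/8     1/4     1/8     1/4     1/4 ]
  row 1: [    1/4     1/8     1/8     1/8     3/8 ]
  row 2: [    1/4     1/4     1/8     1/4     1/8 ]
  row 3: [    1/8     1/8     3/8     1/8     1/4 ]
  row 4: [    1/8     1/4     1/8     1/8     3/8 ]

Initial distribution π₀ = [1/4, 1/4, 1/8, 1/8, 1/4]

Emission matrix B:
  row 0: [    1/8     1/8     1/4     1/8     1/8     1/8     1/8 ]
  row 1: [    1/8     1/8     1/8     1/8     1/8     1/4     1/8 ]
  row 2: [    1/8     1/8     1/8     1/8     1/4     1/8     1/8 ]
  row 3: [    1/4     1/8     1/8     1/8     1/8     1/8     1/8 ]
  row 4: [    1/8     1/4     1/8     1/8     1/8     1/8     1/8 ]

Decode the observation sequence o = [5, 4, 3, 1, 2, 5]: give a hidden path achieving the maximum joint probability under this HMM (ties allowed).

path = [1, 4, 4, 4, 4, 1]

t=0: δ = [3.125e-02, 6.250e-02, 1.562e-02, 1.562e-02, 3.125e-02]  (obs o_0=5)
t=1: δ = [1.953e-03, 9.766e-04, 1.953e-03, 9.766e-04, 2.930e-03]  ψ = [1, 0, 1, 0, 1]  (obs o_1=4)
t=2: δ = [6.104e-05, 9.155e-05, 4.578e-05, 6.104e-05, 1.373e-04]  ψ = [2, 4, 3, 0, 4]  (obs o_2=3)
t=3: δ = [2.861e-06, 4.292e-06, 2.861e-06, 2.146e-06, 1.287e-05]  ψ = [1, 4, 3, 4, 4]  (obs o_3=1)
t=4: δ = [4.023e-07, 4.023e-07, 2.012e-07, 2.012e-07, 6.035e-07]  ψ = [4, 4, 4, 4, 4]  (obs o_4=2)
t=5: δ = [1.257e-08, 3.772e-08, 9.430e-09, 1.257e-08, 2.829e-08]  ψ = [1, 4, 3, 0, 4]  (obs o_5=5)
backtrack: best end state = 1; path = [1, 4, 4, 4, 4, 1]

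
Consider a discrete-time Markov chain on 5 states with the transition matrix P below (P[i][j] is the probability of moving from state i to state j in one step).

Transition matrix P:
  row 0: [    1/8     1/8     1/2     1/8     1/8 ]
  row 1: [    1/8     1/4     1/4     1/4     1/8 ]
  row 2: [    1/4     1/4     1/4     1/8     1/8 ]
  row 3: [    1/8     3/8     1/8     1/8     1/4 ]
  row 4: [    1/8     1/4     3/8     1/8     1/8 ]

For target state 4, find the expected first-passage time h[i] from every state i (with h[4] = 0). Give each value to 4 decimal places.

h = [6.9333, 6.8093, 6.9209, 6.0403, 0.0000]

First-step conditioning: h[4] = 0; for i ≠ 4, h[i] = 1 + Σ_k P[i][k]·h[k].
  h[0] = 1 + 1/8·h[0] + 1/8·h[1] + 1/2·h[2] + 1/8·h[3]
  h[1] = 1 + 1/8·h[0] + 1/4·h[1] + 1/4·h[2] + 1/4·h[3]
  h[2] = 1 + 1/4·h[0] + 1/4·h[1] + 1/4·h[2] + 1/8·h[3]
  h[3] = 1 + 1/8·h[0] + 3/8·h[1] + 1/8·h[2] + 1/8·h[3]
Solving the 4×4 linear system over states ≠ 4 gives exactly h = [104/15, 1464/215, 1488/215, 3896/645, 0] (h[4] = 0 is the target).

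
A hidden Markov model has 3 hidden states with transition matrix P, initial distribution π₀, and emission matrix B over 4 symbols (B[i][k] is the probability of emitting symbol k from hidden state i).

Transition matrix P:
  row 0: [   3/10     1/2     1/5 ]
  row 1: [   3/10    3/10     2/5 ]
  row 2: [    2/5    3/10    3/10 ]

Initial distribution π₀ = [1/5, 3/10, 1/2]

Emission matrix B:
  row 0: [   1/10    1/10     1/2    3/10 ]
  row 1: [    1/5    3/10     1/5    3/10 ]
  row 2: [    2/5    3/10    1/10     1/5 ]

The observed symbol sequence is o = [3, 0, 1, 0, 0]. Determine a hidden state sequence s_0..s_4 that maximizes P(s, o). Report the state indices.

path = [1, 2, 1, 2, 2]

t=0: δ = [6.000e-02, 9.000e-02, 1.000e-01]  (obs o_0=3)
t=1: δ = [4.000e-03, 6.000e-03, 1.440e-02]  ψ = [2, 0, 1]  (obs o_1=0)
t=2: δ = [5.760e-04, 1.296e-03, 1.296e-03]  ψ = [2, 2, 2]  (obs o_2=1)
t=3: δ = [5.184e-05, 7.776e-05, 2.074e-04]  ψ = [2, 1, 1]  (obs o_3=0)
t=4: δ = [8.294e-06, 1.244e-05, 2.488e-05]  ψ = [2, 2, 2]  (obs o_4=0)
backtrack: best end state = 2; path = [1, 2, 1, 2, 2]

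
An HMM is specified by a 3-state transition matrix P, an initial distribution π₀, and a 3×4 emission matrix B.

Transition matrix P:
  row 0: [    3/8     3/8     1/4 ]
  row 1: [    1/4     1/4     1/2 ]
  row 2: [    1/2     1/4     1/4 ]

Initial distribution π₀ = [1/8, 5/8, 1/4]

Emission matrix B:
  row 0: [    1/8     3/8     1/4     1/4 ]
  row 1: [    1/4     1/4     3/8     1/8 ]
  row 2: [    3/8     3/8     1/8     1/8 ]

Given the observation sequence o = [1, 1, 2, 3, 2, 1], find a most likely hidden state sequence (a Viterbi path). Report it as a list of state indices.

path = [1, 2, 0, 0, 1, 2]

t=0: δ = [4.688e-02, 1.562e-01, 9.375e-02]  (obs o_0=1)
t=1: δ = [1.758e-02, 9.766e-03, 2.930e-02]  ψ = [2, 1, 1]  (obs o_1=1)
t=2: δ = [3.662e-03, 2.747e-03, 9.155e-04]  ψ = [2, 2, 2]  (obs o_2=2)
t=3: δ = [3.433e-04, 1.717e-04, 1.717e-04]  ψ = [0, 0, 1]  (obs o_3=3)
t=4: δ = [3.219e-05, 4.828e-05, 1.073e-05]  ψ = [0, 0, 0]  (obs o_4=2)
t=5: δ = [4.526e-06, 3.017e-06, 9.052e-06]  ψ = [0, 0, 1]  (obs o_5=1)
backtrack: best end state = 2; path = [1, 2, 0, 0, 1, 2]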